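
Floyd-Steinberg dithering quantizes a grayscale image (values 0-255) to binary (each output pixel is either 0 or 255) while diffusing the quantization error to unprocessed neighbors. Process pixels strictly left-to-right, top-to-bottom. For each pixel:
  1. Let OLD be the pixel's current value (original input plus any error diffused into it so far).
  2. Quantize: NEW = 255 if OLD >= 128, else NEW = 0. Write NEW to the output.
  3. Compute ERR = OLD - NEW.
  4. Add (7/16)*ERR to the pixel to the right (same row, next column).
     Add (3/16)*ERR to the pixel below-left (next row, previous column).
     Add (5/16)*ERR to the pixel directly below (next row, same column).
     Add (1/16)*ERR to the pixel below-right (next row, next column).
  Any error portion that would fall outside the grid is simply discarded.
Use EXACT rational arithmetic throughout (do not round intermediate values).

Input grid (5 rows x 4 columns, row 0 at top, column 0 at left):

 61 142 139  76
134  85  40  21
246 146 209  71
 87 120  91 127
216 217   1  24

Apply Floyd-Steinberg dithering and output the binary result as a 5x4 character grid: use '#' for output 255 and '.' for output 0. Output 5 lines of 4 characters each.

(0,0): OLD=61 → NEW=0, ERR=61
(0,1): OLD=2699/16 → NEW=255, ERR=-1381/16
(0,2): OLD=25917/256 → NEW=0, ERR=25917/256
(0,3): OLD=492715/4096 → NEW=0, ERR=492715/4096
(1,0): OLD=35041/256 → NEW=255, ERR=-30239/256
(1,1): OLD=59687/2048 → NEW=0, ERR=59687/2048
(1,2): OLD=6655027/65536 → NEW=0, ERR=6655027/65536
(1,3): OLD=114657237/1048576 → NEW=0, ERR=114657237/1048576
(2,0): OLD=7030429/32768 → NEW=255, ERR=-1325411/32768
(2,1): OLD=156310159/1048576 → NEW=255, ERR=-111076721/1048576
(2,2): OLD=454479339/2097152 → NEW=255, ERR=-80294421/2097152
(2,3): OLD=3179836959/33554432 → NEW=0, ERR=3179836959/33554432
(3,0): OLD=914321869/16777216 → NEW=0, ERR=914321869/16777216
(3,1): OLD=27120693587/268435456 → NEW=0, ERR=27120693587/268435456
(3,2): OLD=577178896045/4294967296 → NEW=255, ERR=-518037764435/4294967296
(3,3): OLD=6971761873979/68719476736 → NEW=0, ERR=6971761873979/68719476736
(4,0): OLD=1082220766217/4294967296 → NEW=255, ERR=-12995894263/4294967296
(4,1): OLD=7835381891995/34359738368 → NEW=255, ERR=-926351391845/34359738368
(4,2): OLD=-25454245832645/1099511627776 → NEW=0, ERR=-25454245832645/1099511627776
(4,3): OLD=669156026460429/17592186044416 → NEW=0, ERR=669156026460429/17592186044416
Row 0: .#..
Row 1: #...
Row 2: ###.
Row 3: ..#.
Row 4: ##..

Answer: .#..
#...
###.
..#.
##..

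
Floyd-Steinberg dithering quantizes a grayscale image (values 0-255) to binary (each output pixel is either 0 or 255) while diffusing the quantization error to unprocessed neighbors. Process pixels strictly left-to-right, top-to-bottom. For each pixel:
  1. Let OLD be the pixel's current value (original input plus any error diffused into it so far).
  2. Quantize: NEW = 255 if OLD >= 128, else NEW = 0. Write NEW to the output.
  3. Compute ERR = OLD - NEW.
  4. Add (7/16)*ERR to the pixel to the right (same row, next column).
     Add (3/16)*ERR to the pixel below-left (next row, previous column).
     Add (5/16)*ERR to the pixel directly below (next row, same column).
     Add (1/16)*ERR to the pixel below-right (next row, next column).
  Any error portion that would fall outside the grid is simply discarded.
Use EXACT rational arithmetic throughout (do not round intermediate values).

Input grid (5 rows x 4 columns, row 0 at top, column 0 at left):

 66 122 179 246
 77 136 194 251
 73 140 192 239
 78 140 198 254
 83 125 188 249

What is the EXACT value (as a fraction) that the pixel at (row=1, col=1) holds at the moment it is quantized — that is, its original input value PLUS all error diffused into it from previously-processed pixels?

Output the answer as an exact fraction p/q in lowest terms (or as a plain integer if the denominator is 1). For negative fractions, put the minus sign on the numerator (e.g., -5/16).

(0,0): OLD=66 → NEW=0, ERR=66
(0,1): OLD=1207/8 → NEW=255, ERR=-833/8
(0,2): OLD=17081/128 → NEW=255, ERR=-15559/128
(0,3): OLD=394895/2048 → NEW=255, ERR=-127345/2048
(1,0): OLD=9997/128 → NEW=0, ERR=9997/128
(1,1): OLD=121819/1024 → NEW=0, ERR=121819/1024
Target (1,1): original=136, with diffused error = 121819/1024

Answer: 121819/1024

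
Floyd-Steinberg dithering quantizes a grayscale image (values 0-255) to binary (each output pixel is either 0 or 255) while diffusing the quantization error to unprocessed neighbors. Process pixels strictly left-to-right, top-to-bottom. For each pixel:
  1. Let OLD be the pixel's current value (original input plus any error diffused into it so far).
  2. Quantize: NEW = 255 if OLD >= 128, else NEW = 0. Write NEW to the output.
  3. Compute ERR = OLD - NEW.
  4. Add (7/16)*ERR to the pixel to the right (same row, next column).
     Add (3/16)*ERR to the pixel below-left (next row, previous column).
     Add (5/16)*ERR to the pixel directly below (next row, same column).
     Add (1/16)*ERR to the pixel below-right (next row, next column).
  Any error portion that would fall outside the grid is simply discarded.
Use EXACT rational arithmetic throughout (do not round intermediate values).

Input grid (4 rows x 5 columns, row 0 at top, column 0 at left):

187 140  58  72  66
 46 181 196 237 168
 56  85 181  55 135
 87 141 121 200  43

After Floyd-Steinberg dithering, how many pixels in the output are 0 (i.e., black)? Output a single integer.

(0,0): OLD=187 → NEW=255, ERR=-68
(0,1): OLD=441/4 → NEW=0, ERR=441/4
(0,2): OLD=6799/64 → NEW=0, ERR=6799/64
(0,3): OLD=121321/1024 → NEW=0, ERR=121321/1024
(0,4): OLD=1930591/16384 → NEW=0, ERR=1930591/16384
(1,0): OLD=2907/64 → NEW=0, ERR=2907/64
(1,1): OLD=128509/512 → NEW=255, ERR=-2051/512
(1,2): OLD=4203329/16384 → NEW=255, ERR=25409/16384
(1,3): OLD=19885997/65536 → NEW=255, ERR=3174317/65536
(1,4): OLD=244757351/1048576 → NEW=255, ERR=-22629529/1048576
(2,0): OLD=568879/8192 → NEW=0, ERR=568879/8192
(2,1): OLD=30738805/262144 → NEW=0, ERR=30738805/262144
(2,2): OLD=1013415071/4194304 → NEW=255, ERR=-56132449/4194304
(2,3): OLD=4048792173/67108864 → NEW=0, ERR=4048792173/67108864
(2,4): OLD=169305742779/1073741824 → NEW=255, ERR=-104498422341/1073741824
(3,0): OLD=548141503/4194304 → NEW=255, ERR=-521406017/4194304
(3,1): OLD=4197240403/33554432 → NEW=0, ERR=4197240403/33554432
(3,2): OLD=204209041025/1073741824 → NEW=255, ERR=-69595124095/1073741824
(3,3): OLD=368105771001/2147483648 → NEW=255, ERR=-179502559239/2147483648
(3,4): OLD=-694472038723/34359738368 → NEW=0, ERR=-694472038723/34359738368
Output grid:
  Row 0: #....  (4 black, running=4)
  Row 1: .####  (1 black, running=5)
  Row 2: ..#.#  (3 black, running=8)
  Row 3: #.##.  (2 black, running=10)

Answer: 10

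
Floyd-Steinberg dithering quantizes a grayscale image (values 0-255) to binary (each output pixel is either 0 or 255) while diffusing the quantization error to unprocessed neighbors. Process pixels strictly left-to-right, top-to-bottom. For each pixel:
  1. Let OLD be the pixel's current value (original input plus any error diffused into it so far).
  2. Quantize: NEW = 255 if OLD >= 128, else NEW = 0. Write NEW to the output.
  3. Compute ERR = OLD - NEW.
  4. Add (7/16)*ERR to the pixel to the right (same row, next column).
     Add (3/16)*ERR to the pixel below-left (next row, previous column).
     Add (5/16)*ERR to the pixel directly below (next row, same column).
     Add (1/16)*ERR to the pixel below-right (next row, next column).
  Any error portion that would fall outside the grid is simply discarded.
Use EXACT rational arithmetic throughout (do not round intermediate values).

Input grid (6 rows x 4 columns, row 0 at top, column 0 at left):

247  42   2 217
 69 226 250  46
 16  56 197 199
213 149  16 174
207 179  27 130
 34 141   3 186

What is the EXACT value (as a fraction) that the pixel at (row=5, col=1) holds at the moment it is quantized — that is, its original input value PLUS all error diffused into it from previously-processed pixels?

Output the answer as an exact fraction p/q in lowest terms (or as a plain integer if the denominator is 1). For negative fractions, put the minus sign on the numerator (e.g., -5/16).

Answer: 433140237148697/2199023255552

Derivation:
(0,0): OLD=247 → NEW=255, ERR=-8
(0,1): OLD=77/2 → NEW=0, ERR=77/2
(0,2): OLD=603/32 → NEW=0, ERR=603/32
(0,3): OLD=115325/512 → NEW=255, ERR=-15235/512
(1,0): OLD=2359/32 → NEW=0, ERR=2359/32
(1,1): OLD=69969/256 → NEW=255, ERR=4689/256
(1,2): OLD=2135893/8192 → NEW=255, ERR=46933/8192
(1,3): OLD=5293411/131072 → NEW=0, ERR=5293411/131072
(2,0): OLD=173963/4096 → NEW=0, ERR=173963/4096
(2,1): OLD=11270457/131072 → NEW=0, ERR=11270457/131072
(2,2): OLD=64258473/262144 → NEW=255, ERR=-2588247/262144
(2,3): OLD=870984733/4194304 → NEW=255, ERR=-198562787/4194304
(3,0): OLD=508338827/2097152 → NEW=255, ERR=-26434933/2097152
(3,1): OLD=5743153525/33554432 → NEW=255, ERR=-2813226635/33554432
(3,2): OLD=-14639399829/536870912 → NEW=0, ERR=-14639399829/536870912
(3,3): OLD=1259791906669/8589934592 → NEW=255, ERR=-930641414291/8589934592
(4,0): OLD=100577804239/536870912 → NEW=255, ERR=-36324278321/536870912
(4,1): OLD=503792335293/4294967296 → NEW=0, ERR=503792335293/4294967296
(4,2): OLD=6080682190093/137438953472 → NEW=0, ERR=6080682190093/137438953472
(4,3): OLD=250238799052907/2199023255552 → NEW=0, ERR=250238799052907/2199023255552
(5,0): OLD=2394868082063/68719476736 → NEW=0, ERR=2394868082063/68719476736
(5,1): OLD=433140237148697/2199023255552 → NEW=255, ERR=-127610693017063/2199023255552
Target (5,1): original=141, with diffused error = 433140237148697/2199023255552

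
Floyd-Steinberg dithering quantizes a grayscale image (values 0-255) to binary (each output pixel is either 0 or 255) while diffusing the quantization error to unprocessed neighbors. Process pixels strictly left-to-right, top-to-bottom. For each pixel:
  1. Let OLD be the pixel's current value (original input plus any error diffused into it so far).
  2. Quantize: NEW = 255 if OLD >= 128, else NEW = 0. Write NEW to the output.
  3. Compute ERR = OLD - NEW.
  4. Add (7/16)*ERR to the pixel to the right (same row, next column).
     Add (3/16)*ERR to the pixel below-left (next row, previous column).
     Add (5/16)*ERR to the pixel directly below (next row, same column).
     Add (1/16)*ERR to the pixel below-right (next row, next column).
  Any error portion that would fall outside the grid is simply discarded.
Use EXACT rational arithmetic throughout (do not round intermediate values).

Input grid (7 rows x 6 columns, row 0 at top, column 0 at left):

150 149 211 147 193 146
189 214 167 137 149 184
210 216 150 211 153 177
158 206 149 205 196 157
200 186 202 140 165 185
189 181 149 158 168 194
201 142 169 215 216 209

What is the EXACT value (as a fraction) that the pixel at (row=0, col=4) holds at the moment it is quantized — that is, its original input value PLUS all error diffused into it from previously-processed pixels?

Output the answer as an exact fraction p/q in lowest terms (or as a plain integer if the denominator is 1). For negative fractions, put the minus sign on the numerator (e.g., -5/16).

Answer: 9565543/65536

Derivation:
(0,0): OLD=150 → NEW=255, ERR=-105
(0,1): OLD=1649/16 → NEW=0, ERR=1649/16
(0,2): OLD=65559/256 → NEW=255, ERR=279/256
(0,3): OLD=604065/4096 → NEW=255, ERR=-440415/4096
(0,4): OLD=9565543/65536 → NEW=255, ERR=-7146137/65536
Target (0,4): original=193, with diffused error = 9565543/65536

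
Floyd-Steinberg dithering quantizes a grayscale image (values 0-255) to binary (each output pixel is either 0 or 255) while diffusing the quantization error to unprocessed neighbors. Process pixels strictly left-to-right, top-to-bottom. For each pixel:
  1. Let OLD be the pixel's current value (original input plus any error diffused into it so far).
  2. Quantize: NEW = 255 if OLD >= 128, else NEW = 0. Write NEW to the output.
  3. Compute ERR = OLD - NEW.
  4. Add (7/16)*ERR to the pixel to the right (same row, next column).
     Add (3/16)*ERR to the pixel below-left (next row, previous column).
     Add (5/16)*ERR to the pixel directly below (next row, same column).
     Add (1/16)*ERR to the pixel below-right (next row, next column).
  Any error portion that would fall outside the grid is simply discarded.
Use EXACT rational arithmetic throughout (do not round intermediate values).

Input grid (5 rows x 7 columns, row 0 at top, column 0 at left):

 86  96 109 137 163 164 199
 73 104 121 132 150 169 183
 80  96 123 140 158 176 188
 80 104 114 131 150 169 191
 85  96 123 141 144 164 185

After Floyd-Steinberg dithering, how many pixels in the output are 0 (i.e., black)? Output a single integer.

Answer: 17

Derivation:
(0,0): OLD=86 → NEW=0, ERR=86
(0,1): OLD=1069/8 → NEW=255, ERR=-971/8
(0,2): OLD=7155/128 → NEW=0, ERR=7155/128
(0,3): OLD=330661/2048 → NEW=255, ERR=-191579/2048
(0,4): OLD=4000131/32768 → NEW=0, ERR=4000131/32768
(0,5): OLD=113984149/524288 → NEW=255, ERR=-19709291/524288
(0,6): OLD=1531367955/8388608 → NEW=255, ERR=-607727085/8388608
(1,0): OLD=9871/128 → NEW=0, ERR=9871/128
(1,1): OLD=118441/1024 → NEW=0, ERR=118441/1024
(1,2): OLD=5372189/32768 → NEW=255, ERR=-2983651/32768
(1,3): OLD=11706553/131072 → NEW=0, ERR=11706553/131072
(1,4): OLD=1797913067/8388608 → NEW=255, ERR=-341181973/8388608
(1,5): OLD=8959315611/67108864 → NEW=255, ERR=-8153444709/67108864
(1,6): OLD=112588768181/1073741824 → NEW=0, ERR=112588768181/1073741824
(2,0): OLD=2060883/16384 → NEW=0, ERR=2060883/16384
(2,1): OLD=91710593/524288 → NEW=255, ERR=-41982847/524288
(2,2): OLD=700347203/8388608 → NEW=0, ERR=700347203/8388608
(2,3): OLD=12825824363/67108864 → NEW=255, ERR=-4286935957/67108864
(2,4): OLD=53764399291/536870912 → NEW=0, ERR=53764399291/536870912
(2,5): OLD=3418178001737/17179869184 → NEW=255, ERR=-962688640183/17179869184
(2,6): OLD=51858045633167/274877906944 → NEW=255, ERR=-18235820637553/274877906944
(3,0): OLD=874881379/8388608 → NEW=0, ERR=874881379/8388608
(3,1): OLD=9940199655/67108864 → NEW=255, ERR=-7172560665/67108864
(3,2): OLD=40988959557/536870912 → NEW=0, ERR=40988959557/536870912
(3,3): OLD=361710532259/2147483648 → NEW=255, ERR=-185897797981/2147483648
(3,4): OLD=35438191715683/274877906944 → NEW=255, ERR=-34655674555037/274877906944
(3,5): OLD=198242478900505/2199023255552 → NEW=0, ERR=198242478900505/2199023255552
(3,6): OLD=7255255449824903/35184372088832 → NEW=255, ERR=-1716759432827257/35184372088832
(4,0): OLD=104745628205/1073741824 → NEW=0, ERR=104745628205/1073741824
(4,1): OLD=2166600559753/17179869184 → NEW=0, ERR=2166600559753/17179869184
(4,2): OLD=49236697319719/274877906944 → NEW=255, ERR=-20857168951001/274877906944
(4,3): OLD=136084554164445/2199023255552 → NEW=0, ERR=136084554164445/2199023255552
(4,4): OLD=2518641284655207/17592186044416 → NEW=255, ERR=-1967366156670873/17592186044416
(4,5): OLD=71053859838216839/562949953421312 → NEW=0, ERR=71053859838216839/562949953421312
(4,6): OLD=2077118200966950113/9007199254740992 → NEW=255, ERR=-219717608992002847/9007199254740992
Output grid:
  Row 0: .#.#.##  (3 black, running=3)
  Row 1: ..#.##.  (4 black, running=7)
  Row 2: .#.#.##  (3 black, running=10)
  Row 3: .#.##.#  (3 black, running=13)
  Row 4: ..#.#.#  (4 black, running=17)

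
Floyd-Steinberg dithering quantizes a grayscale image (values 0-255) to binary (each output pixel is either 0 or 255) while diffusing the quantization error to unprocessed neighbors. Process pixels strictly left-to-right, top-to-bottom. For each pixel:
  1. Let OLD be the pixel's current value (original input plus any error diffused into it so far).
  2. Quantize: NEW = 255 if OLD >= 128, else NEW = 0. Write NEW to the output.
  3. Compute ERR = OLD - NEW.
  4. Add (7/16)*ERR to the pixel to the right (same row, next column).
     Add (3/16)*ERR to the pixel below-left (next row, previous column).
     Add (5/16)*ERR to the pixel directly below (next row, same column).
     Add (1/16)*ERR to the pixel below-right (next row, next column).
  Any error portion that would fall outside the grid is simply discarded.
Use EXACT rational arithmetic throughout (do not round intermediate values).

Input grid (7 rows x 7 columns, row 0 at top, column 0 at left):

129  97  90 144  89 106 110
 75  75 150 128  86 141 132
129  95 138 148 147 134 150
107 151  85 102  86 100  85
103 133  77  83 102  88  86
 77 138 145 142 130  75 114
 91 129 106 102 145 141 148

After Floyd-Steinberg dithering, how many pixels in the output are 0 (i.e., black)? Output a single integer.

Answer: 28

Derivation:
(0,0): OLD=129 → NEW=255, ERR=-126
(0,1): OLD=335/8 → NEW=0, ERR=335/8
(0,2): OLD=13865/128 → NEW=0, ERR=13865/128
(0,3): OLD=391967/2048 → NEW=255, ERR=-130273/2048
(0,4): OLD=2004441/32768 → NEW=0, ERR=2004441/32768
(0,5): OLD=69605615/524288 → NEW=255, ERR=-64087825/524288
(0,6): OLD=474132105/8388608 → NEW=0, ERR=474132105/8388608
(1,0): OLD=5565/128 → NEW=0, ERR=5565/128
(1,1): OLD=122411/1024 → NEW=0, ERR=122411/1024
(1,2): OLD=7433095/32768 → NEW=255, ERR=-922745/32768
(1,3): OLD=14947643/131072 → NEW=0, ERR=14947643/131072
(1,4): OLD=1074696209/8388608 → NEW=255, ERR=-1064398831/8388608
(1,5): OLD=4141207521/67108864 → NEW=0, ERR=4141207521/67108864
(1,6): OLD=181484416015/1073741824 → NEW=255, ERR=-92319749105/1073741824
(2,0): OLD=2703369/16384 → NEW=255, ERR=-1474551/16384
(2,1): OLD=47405811/524288 → NEW=0, ERR=47405811/524288
(2,2): OLD=1657695129/8388608 → NEW=255, ERR=-481399911/8388608
(2,3): OLD=8924125457/67108864 → NEW=255, ERR=-8188634863/67108864
(2,4): OLD=39010233313/536870912 → NEW=0, ERR=39010233313/536870912
(2,5): OLD=2766340041035/17179869184 → NEW=255, ERR=-1614526600885/17179869184
(2,6): OLD=23604569032381/274877906944 → NEW=0, ERR=23604569032381/274877906944
(3,0): OLD=803870329/8388608 → NEW=0, ERR=803870329/8388608
(3,1): OLD=13743632133/67108864 → NEW=255, ERR=-3369128187/67108864
(3,2): OLD=14965100255/536870912 → NEW=0, ERR=14965100255/536870912
(3,3): OLD=184901185321/2147483648 → NEW=0, ERR=184901185321/2147483648
(3,4): OLD=33295733377657/274877906944 → NEW=0, ERR=33295733377657/274877906944
(3,5): OLD=317249801618299/2199023255552 → NEW=255, ERR=-243501128547461/2199023255552
(3,6): OLD=2023687084100453/35184372088832 → NEW=0, ERR=2023687084100453/35184372088832
(4,0): OLD=132642836471/1073741824 → NEW=0, ERR=132642836471/1073741824
(4,1): OLD=3136578205451/17179869184 → NEW=255, ERR=-1244288436469/17179869184
(4,2): OLD=18425127452037/274877906944 → NEW=0, ERR=18425127452037/274877906944
(4,3): OLD=359949921327431/2199023255552 → NEW=255, ERR=-200801008838329/2199023255552
(4,4): OLD=1486931827212581/17592186044416 → NEW=0, ERR=1486931827212581/17592186044416
(4,5): OLD=61209466322896165/562949953421312 → NEW=0, ERR=61209466322896165/562949953421312
(4,6): OLD=1302644077987884691/9007199254740992 → NEW=255, ERR=-994191731971068269/9007199254740992
(5,0): OLD=28044160442961/274877906944 → NEW=0, ERR=28044160442961/274877906944
(5,1): OLD=396464207604123/2199023255552 → NEW=255, ERR=-164286722561637/2199023255552
(5,2): OLD=1963530023323821/17592186044416 → NEW=0, ERR=1963530023323821/17592186044416
(5,3): OLD=25661060070607425/140737488355328 → NEW=255, ERR=-10226999460001215/140737488355328
(5,4): OLD=1254712351296384171/9007199254740992 → NEW=255, ERR=-1042123458662568789/9007199254740992
(5,5): OLD=3094633050251269371/72057594037927936 → NEW=0, ERR=3094633050251269371/72057594037927936
(5,6): OLD=121162625287427419221/1152921504606846976 → NEW=0, ERR=121162625287427419221/1152921504606846976
(6,0): OLD=3830684110117241/35184372088832 → NEW=0, ERR=3830684110117241/35184372088832
(6,1): OLD=101663227633880909/562949953421312 → NEW=255, ERR=-41889010488553651/562949953421312
(6,2): OLD=810923456818687303/9007199254740992 → NEW=0, ERR=810923456818687303/9007199254740992
(6,3): OLD=7491265275110905625/72057594037927936 → NEW=0, ERR=7491265275110905625/72057594037927936
(6,4): OLD=22746901521812448171/144115188075855872 → NEW=255, ERR=-14002471437530799189/144115188075855872
(6,5): OLD=2294519231064897025623/18446744073709551616 → NEW=0, ERR=2294519231064897025623/18446744073709551616
(6,6): OLD=70228760667857015902705/295147905179352825856 → NEW=255, ERR=-5033955152877954690575/295147905179352825856
Output grid:
  Row 0: #..#.#.  (4 black, running=4)
  Row 1: ..#.#.#  (4 black, running=8)
  Row 2: #.##.#.  (3 black, running=11)
  Row 3: .#...#.  (5 black, running=16)
  Row 4: .#.#..#  (4 black, running=20)
  Row 5: .#.##..  (4 black, running=24)
  Row 6: .#..#.#  (4 black, running=28)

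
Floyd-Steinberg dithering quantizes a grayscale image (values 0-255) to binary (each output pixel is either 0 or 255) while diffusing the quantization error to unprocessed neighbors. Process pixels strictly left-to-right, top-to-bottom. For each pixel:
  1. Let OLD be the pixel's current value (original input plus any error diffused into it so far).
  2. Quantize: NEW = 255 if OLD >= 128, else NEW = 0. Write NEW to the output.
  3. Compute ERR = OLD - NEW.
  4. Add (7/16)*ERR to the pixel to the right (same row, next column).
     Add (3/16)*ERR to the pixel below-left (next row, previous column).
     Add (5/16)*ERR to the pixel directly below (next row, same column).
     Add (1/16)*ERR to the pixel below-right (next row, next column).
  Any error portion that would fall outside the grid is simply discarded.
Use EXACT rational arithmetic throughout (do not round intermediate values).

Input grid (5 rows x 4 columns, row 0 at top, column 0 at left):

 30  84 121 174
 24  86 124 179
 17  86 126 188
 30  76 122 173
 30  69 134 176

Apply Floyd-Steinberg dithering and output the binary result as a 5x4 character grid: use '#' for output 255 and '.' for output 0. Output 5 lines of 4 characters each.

Answer: ..##
..#.
.#.#
..#.
..##

Derivation:
(0,0): OLD=30 → NEW=0, ERR=30
(0,1): OLD=777/8 → NEW=0, ERR=777/8
(0,2): OLD=20927/128 → NEW=255, ERR=-11713/128
(0,3): OLD=274361/2048 → NEW=255, ERR=-247879/2048
(1,0): OLD=6603/128 → NEW=0, ERR=6603/128
(1,1): OLD=126605/1024 → NEW=0, ERR=126605/1024
(1,2): OLD=4353937/32768 → NEW=255, ERR=-4001903/32768
(1,3): OLD=43005383/524288 → NEW=0, ERR=43005383/524288
(2,0): OLD=922463/16384 → NEW=0, ERR=922463/16384
(2,1): OLD=67944709/524288 → NEW=255, ERR=-65748731/524288
(2,2): OLD=58801145/1048576 → NEW=0, ERR=58801145/1048576
(2,3): OLD=3867717557/16777216 → NEW=255, ERR=-410472523/16777216
(3,0): OLD=202006127/8388608 → NEW=0, ERR=202006127/8388608
(3,1): OLD=8238220273/134217728 → NEW=0, ERR=8238220273/134217728
(3,2): OLD=330610264079/2147483648 → NEW=255, ERR=-216998066161/2147483648
(3,3): OLD=4282970604777/34359738368 → NEW=0, ERR=4282970604777/34359738368
(4,0): OLD=105299660419/2147483648 → NEW=0, ERR=105299660419/2147483648
(4,1): OLD=1583848281097/17179869184 → NEW=0, ERR=1583848281097/17179869184
(4,2): OLD=93439205907689/549755813888 → NEW=255, ERR=-46748526633751/549755813888
(4,3): OLD=1507958828917295/8796093022208 → NEW=255, ERR=-735044891745745/8796093022208
Row 0: ..##
Row 1: ..#.
Row 2: .#.#
Row 3: ..#.
Row 4: ..##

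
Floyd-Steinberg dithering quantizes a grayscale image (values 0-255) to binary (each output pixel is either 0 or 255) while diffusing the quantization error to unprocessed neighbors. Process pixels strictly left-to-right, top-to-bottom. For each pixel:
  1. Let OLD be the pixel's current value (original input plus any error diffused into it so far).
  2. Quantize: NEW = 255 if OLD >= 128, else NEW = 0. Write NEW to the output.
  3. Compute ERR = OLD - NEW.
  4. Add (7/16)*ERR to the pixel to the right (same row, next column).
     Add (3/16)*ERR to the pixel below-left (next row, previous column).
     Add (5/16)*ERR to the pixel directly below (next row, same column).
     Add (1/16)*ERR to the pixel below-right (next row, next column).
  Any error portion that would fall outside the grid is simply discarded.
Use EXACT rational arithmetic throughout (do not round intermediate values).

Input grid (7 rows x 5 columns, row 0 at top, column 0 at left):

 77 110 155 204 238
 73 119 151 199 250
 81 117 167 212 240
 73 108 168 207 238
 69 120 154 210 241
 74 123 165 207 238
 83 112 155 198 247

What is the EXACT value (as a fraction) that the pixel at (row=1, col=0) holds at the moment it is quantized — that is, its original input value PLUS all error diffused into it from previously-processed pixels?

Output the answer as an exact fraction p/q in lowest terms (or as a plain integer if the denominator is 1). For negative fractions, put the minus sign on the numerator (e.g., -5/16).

Answer: 19505/256

Derivation:
(0,0): OLD=77 → NEW=0, ERR=77
(0,1): OLD=2299/16 → NEW=255, ERR=-1781/16
(0,2): OLD=27213/256 → NEW=0, ERR=27213/256
(0,3): OLD=1026075/4096 → NEW=255, ERR=-18405/4096
(0,4): OLD=15468733/65536 → NEW=255, ERR=-1242947/65536
(1,0): OLD=19505/256 → NEW=0, ERR=19505/256
Target (1,0): original=73, with diffused error = 19505/256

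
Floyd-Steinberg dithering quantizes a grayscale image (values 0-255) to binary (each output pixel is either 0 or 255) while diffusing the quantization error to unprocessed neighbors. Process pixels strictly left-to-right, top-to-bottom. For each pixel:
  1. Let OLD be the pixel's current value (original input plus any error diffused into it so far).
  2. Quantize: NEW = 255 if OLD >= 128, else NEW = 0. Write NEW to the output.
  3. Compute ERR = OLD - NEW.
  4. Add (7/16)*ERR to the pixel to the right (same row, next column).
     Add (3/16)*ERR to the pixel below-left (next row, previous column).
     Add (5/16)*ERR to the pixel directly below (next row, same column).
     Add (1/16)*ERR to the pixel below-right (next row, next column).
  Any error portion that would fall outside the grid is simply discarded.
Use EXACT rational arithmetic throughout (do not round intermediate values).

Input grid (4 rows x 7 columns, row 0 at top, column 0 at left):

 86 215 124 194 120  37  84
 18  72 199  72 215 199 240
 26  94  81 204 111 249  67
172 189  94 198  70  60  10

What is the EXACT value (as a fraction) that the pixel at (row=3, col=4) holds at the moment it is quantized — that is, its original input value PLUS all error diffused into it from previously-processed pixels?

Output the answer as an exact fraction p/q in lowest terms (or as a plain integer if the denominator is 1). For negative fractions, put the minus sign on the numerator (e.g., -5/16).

Answer: 6749269501547/274877906944

Derivation:
(0,0): OLD=86 → NEW=0, ERR=86
(0,1): OLD=2021/8 → NEW=255, ERR=-19/8
(0,2): OLD=15739/128 → NEW=0, ERR=15739/128
(0,3): OLD=507485/2048 → NEW=255, ERR=-14755/2048
(0,4): OLD=3828875/32768 → NEW=0, ERR=3828875/32768
(0,5): OLD=46200781/524288 → NEW=0, ERR=46200781/524288
(0,6): OLD=1028048539/8388608 → NEW=0, ERR=1028048539/8388608
(1,0): OLD=5687/128 → NEW=0, ERR=5687/128
(1,1): OLD=121985/1024 → NEW=0, ERR=121985/1024
(1,2): OLD=9438613/32768 → NEW=255, ERR=1082773/32768
(1,3): OLD=14915889/131072 → NEW=0, ERR=14915889/131072
(1,4): OLD=2662330675/8388608 → NEW=255, ERR=523235635/8388608
(1,5): OLD=19066188707/67108864 → NEW=255, ERR=1953428387/67108864
(1,6): OLD=318407677997/1073741824 → NEW=255, ERR=44603512877/1073741824
(2,0): OLD=1019419/16384 → NEW=0, ERR=1019419/16384
(2,1): OLD=87776729/524288 → NEW=255, ERR=-45916711/524288
(2,2): OLD=686129099/8388608 → NEW=0, ERR=686129099/8388608
(2,3): OLD=19401650739/67108864 → NEW=255, ERR=2288890419/67108864
(2,4): OLD=84817110563/536870912 → NEW=255, ERR=-52084971997/536870912
(2,5): OLD=3905656789729/17179869184 → NEW=255, ERR=-475209852191/17179869184
(2,6): OLD=19158709497143/274877906944 → NEW=0, ERR=19158709497143/274877906944
(3,0): OLD=1468197483/8388608 → NEW=255, ERR=-670897557/8388608
(3,1): OLD=9788930319/67108864 → NEW=255, ERR=-7323830001/67108864
(3,2): OLD=39049708829/536870912 → NEW=0, ERR=39049708829/536870912
(3,3): OLD=488341993531/2147483648 → NEW=255, ERR=-59266336709/2147483648
(3,4): OLD=6749269501547/274877906944 → NEW=0, ERR=6749269501547/274877906944
Target (3,4): original=70, with diffused error = 6749269501547/274877906944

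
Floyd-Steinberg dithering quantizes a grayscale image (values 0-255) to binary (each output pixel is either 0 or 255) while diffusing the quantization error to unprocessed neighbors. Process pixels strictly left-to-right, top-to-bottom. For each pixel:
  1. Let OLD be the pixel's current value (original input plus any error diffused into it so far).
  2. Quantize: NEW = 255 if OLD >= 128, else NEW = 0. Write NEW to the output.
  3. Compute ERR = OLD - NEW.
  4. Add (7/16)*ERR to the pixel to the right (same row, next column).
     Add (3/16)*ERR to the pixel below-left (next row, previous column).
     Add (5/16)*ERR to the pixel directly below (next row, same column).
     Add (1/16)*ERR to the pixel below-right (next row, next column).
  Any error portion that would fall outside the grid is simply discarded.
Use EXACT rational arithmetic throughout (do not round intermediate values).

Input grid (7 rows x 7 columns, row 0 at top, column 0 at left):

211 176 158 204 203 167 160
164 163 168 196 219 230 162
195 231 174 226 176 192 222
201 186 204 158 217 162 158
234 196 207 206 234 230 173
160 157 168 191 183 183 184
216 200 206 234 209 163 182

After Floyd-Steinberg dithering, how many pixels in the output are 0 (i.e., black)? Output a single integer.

(0,0): OLD=211 → NEW=255, ERR=-44
(0,1): OLD=627/4 → NEW=255, ERR=-393/4
(0,2): OLD=7361/64 → NEW=0, ERR=7361/64
(0,3): OLD=260423/1024 → NEW=255, ERR=-697/1024
(0,4): OLD=3321073/16384 → NEW=255, ERR=-856847/16384
(0,5): OLD=37780119/262144 → NEW=255, ERR=-29066601/262144
(0,6): OLD=467622433/4194304 → NEW=0, ERR=467622433/4194304
(1,0): OLD=8437/64 → NEW=255, ERR=-7883/64
(1,1): OLD=49779/512 → NEW=0, ERR=49779/512
(1,2): OLD=3935599/16384 → NEW=255, ERR=-242321/16384
(1,3): OLD=12235523/65536 → NEW=255, ERR=-4476157/65536
(1,4): OLD=637294185/4194304 → NEW=255, ERR=-432253335/4194304
(1,5): OLD=5633725881/33554432 → NEW=255, ERR=-2922654279/33554432
(1,6): OLD=81498880183/536870912 → NEW=255, ERR=-55403202377/536870912
(2,0): OLD=1431457/8192 → NEW=255, ERR=-657503/8192
(2,1): OLD=56569851/262144 → NEW=255, ERR=-10276869/262144
(2,2): OLD=610258097/4194304 → NEW=255, ERR=-459289423/4194304
(2,3): OLD=4580206441/33554432 → NEW=255, ERR=-3976173719/33554432
(2,4): OLD=19153087929/268435456 → NEW=0, ERR=19153087929/268435456
(2,5): OLD=1462060296339/8589934592 → NEW=255, ERR=-728373024621/8589934592
(2,6): OLD=20232380812853/137438953472 → NEW=255, ERR=-14814552322507/137438953472
(3,0): OLD=707024017/4194304 → NEW=255, ERR=-362523503/4194304
(3,1): OLD=3703962429/33554432 → NEW=0, ERR=3703962429/33554432
(3,2): OLD=51916932871/268435456 → NEW=255, ERR=-16534108409/268435456
(3,3): OLD=107970966465/1073741824 → NEW=0, ERR=107970966465/1073741824
(3,4): OLD=35732101548177/137438953472 → NEW=255, ERR=685168412817/137438953472
(3,5): OLD=134065414185795/1099511627776 → NEW=0, ERR=134065414185795/1099511627776
(3,6): OLD=3032209454266525/17592186044416 → NEW=255, ERR=-1453797987059555/17592186044416
(4,0): OLD=122238740575/536870912 → NEW=255, ERR=-14663341985/536870912
(4,1): OLD=1731693121619/8589934592 → NEW=255, ERR=-458740199341/8589934592
(4,2): OLD=26132742204861/137438953472 → NEW=255, ERR=-8914190930499/137438953472
(4,3): OLD=226645457200431/1099511627776 → NEW=255, ERR=-53730007882449/1099511627776
(4,4): OLD=2140313363973213/8796093022208 → NEW=255, ERR=-102690356689827/8796093022208
(4,5): OLD=69753120380318813/281474976710656 → NEW=255, ERR=-2022998680898467/281474976710656
(4,6): OLD=682978651835605659/4503599627370496 → NEW=255, ERR=-465439253143870821/4503599627370496
(5,0): OLD=19440944598697/137438953472 → NEW=255, ERR=-15605988536663/137438953472
(5,1): OLD=84404563539043/1099511627776 → NEW=0, ERR=84404563539043/1099511627776
(5,2): OLD=1484921396926117/8796093022208 → NEW=255, ERR=-758082323736923/8796093022208
(5,3): OLD=9273252202394905/70368744177664 → NEW=255, ERR=-8670777562909415/70368744177664
(5,4): OLD=545122624916362483/4503599627370496 → NEW=0, ERR=545122624916362483/4503599627370496
(5,5): OLD=7695831483413334211/36028797018963968 → NEW=255, ERR=-1491511756422477629/36028797018963968
(5,6): OLD=76751682171962741773/576460752303423488 → NEW=255, ERR=-70245809665410247667/576460752303423488
(6,0): OLD=3428886334744465/17592186044416 → NEW=255, ERR=-1057121106581615/17592186044416
(6,1): OLD=49101452204068933/281474976710656 → NEW=255, ERR=-22674666857148347/281474976710656
(6,2): OLD=565283920951458095/4503599627370496 → NEW=0, ERR=565283920951458095/4503599627370496
(6,3): OLD=9645522678200056881/36028797018963968 → NEW=255, ERR=458179438364245041/36028797018963968
(6,4): OLD=17072310614392833779/72057594037927936 → NEW=255, ERR=-1302375865278789901/72057594037927936
(6,5): OLD=1170193920030981666751/9223372036854775808 → NEW=0, ERR=1170193920030981666751/9223372036854775808
(6,6): OLD=29048325028661004733769/147573952589676412928 → NEW=255, ERR=-8583032881706480562871/147573952589676412928
Output grid:
  Row 0: ##.###.  (2 black, running=2)
  Row 1: #.#####  (1 black, running=3)
  Row 2: ####.##  (1 black, running=4)
  Row 3: #.#.#.#  (3 black, running=7)
  Row 4: #######  (0 black, running=7)
  Row 5: #.##.##  (2 black, running=9)
  Row 6: ##.##.#  (2 black, running=11)

Answer: 11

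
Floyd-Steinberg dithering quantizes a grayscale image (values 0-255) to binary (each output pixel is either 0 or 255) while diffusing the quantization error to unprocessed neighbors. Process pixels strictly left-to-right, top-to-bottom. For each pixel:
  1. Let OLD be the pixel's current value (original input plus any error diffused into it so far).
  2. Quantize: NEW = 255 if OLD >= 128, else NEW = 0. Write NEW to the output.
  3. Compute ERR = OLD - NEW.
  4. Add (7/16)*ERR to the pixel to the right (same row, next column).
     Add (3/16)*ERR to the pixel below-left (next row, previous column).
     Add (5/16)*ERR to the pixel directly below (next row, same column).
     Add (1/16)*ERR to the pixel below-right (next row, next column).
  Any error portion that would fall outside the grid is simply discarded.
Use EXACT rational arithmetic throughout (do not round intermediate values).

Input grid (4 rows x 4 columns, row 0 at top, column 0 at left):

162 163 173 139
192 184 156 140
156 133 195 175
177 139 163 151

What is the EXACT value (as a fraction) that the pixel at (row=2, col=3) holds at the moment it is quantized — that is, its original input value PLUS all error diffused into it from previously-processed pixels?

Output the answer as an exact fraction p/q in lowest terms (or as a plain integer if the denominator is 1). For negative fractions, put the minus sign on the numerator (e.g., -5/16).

(0,0): OLD=162 → NEW=255, ERR=-93
(0,1): OLD=1957/16 → NEW=0, ERR=1957/16
(0,2): OLD=57987/256 → NEW=255, ERR=-7293/256
(0,3): OLD=518293/4096 → NEW=0, ERR=518293/4096
(1,0): OLD=47583/256 → NEW=255, ERR=-17697/256
(1,1): OLD=370329/2048 → NEW=255, ERR=-151911/2048
(1,2): OLD=9569293/65536 → NEW=255, ERR=-7142387/65536
(1,3): OLD=136400363/1048576 → NEW=255, ERR=-130986517/1048576
(2,0): OLD=3948195/32768 → NEW=0, ERR=3948195/32768
(2,1): OLD=144471985/1048576 → NEW=255, ERR=-122914895/1048576
(2,2): OLD=171127989/2097152 → NEW=0, ERR=171127989/2097152
(2,3): OLD=5531499969/33554432 → NEW=255, ERR=-3024880191/33554432
Target (2,3): original=175, with diffused error = 5531499969/33554432

Answer: 5531499969/33554432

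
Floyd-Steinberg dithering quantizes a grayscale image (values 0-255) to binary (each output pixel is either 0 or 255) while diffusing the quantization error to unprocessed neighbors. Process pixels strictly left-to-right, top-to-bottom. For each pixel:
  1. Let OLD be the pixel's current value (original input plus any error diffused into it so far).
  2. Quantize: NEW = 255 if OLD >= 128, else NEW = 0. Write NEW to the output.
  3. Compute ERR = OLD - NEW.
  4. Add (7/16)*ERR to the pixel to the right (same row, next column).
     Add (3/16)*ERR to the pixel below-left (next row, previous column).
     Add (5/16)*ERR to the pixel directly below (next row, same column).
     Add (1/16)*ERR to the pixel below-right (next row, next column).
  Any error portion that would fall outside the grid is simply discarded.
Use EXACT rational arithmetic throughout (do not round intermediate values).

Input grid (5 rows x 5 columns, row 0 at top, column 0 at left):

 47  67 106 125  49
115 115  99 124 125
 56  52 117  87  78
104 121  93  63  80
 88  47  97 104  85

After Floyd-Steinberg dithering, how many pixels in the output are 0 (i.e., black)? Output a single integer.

(0,0): OLD=47 → NEW=0, ERR=47
(0,1): OLD=1401/16 → NEW=0, ERR=1401/16
(0,2): OLD=36943/256 → NEW=255, ERR=-28337/256
(0,3): OLD=313641/4096 → NEW=0, ERR=313641/4096
(0,4): OLD=5406751/65536 → NEW=0, ERR=5406751/65536
(1,0): OLD=37403/256 → NEW=255, ERR=-27877/256
(1,1): OLD=157501/2048 → NEW=0, ERR=157501/2048
(1,2): OLD=7725697/65536 → NEW=0, ERR=7725697/65536
(1,3): OLD=54540141/262144 → NEW=255, ERR=-12306579/262144
(1,4): OLD=566349991/4194304 → NEW=255, ERR=-503197529/4194304
(2,0): OLD=1192431/32768 → NEW=0, ERR=1192431/32768
(2,1): OLD=112460725/1048576 → NEW=0, ERR=112460725/1048576
(2,2): OLD=3301176671/16777216 → NEW=255, ERR=-977013409/16777216
(2,3): OLD=8516093613/268435456 → NEW=0, ERR=8516093613/268435456
(2,4): OLD=220994958203/4294967296 → NEW=0, ERR=220994958203/4294967296
(3,0): OLD=2273001599/16777216 → NEW=255, ERR=-2005188481/16777216
(3,1): OLD=12560356627/134217728 → NEW=0, ERR=12560356627/134217728
(3,2): OLD=551454105025/4294967296 → NEW=255, ERR=-543762555455/4294967296
(3,3): OLD=202143259641/8589934592 → NEW=0, ERR=202143259641/8589934592
(3,4): OLD=14892583672893/137438953472 → NEW=0, ERR=14892583672893/137438953472
(4,0): OLD=146452091665/2147483648 → NEW=0, ERR=146452091665/2147483648
(4,1): OLD=5145185832721/68719476736 → NEW=0, ERR=5145185832721/68719476736
(4,2): OLD=110450265111327/1099511627776 → NEW=0, ERR=110450265111327/1099511627776
(4,3): OLD=2950329684521745/17592186044416 → NEW=255, ERR=-1535677756804335/17592186044416
(4,4): OLD=23120871669171703/281474976710656 → NEW=0, ERR=23120871669171703/281474976710656
Output grid:
  Row 0: ..#..  (4 black, running=4)
  Row 1: #..##  (2 black, running=6)
  Row 2: ..#..  (4 black, running=10)
  Row 3: #.#..  (3 black, running=13)
  Row 4: ...#.  (4 black, running=17)

Answer: 17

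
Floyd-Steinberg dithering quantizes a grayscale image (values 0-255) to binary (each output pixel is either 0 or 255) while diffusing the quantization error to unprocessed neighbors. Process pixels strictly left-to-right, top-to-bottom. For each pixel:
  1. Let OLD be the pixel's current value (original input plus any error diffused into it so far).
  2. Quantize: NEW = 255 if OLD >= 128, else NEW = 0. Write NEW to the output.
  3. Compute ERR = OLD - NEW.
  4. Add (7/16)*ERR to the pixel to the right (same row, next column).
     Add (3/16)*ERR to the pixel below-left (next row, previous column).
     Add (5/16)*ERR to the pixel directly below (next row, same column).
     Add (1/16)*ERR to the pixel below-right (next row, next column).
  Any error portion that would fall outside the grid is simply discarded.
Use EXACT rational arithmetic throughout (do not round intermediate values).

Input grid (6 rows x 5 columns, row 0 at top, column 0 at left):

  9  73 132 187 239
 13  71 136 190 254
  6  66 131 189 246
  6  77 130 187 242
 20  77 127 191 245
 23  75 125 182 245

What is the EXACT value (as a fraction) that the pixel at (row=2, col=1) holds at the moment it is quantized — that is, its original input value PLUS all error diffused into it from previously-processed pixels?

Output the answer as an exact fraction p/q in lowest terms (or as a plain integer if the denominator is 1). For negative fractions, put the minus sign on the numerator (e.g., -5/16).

Answer: 92402803/1048576

Derivation:
(0,0): OLD=9 → NEW=0, ERR=9
(0,1): OLD=1231/16 → NEW=0, ERR=1231/16
(0,2): OLD=42409/256 → NEW=255, ERR=-22871/256
(0,3): OLD=605855/4096 → NEW=255, ERR=-438625/4096
(0,4): OLD=12592729/65536 → NEW=255, ERR=-4118951/65536
(1,0): OLD=7741/256 → NEW=0, ERR=7741/256
(1,1): OLD=188587/2048 → NEW=0, ERR=188587/2048
(1,2): OLD=8722695/65536 → NEW=255, ERR=-7988985/65536
(1,3): OLD=22501179/262144 → NEW=0, ERR=22501179/262144
(1,4): OLD=1112410449/4194304 → NEW=255, ERR=42862929/4194304
(2,0): OLD=1072009/32768 → NEW=0, ERR=1072009/32768
(2,1): OLD=92402803/1048576 → NEW=0, ERR=92402803/1048576
Target (2,1): original=66, with diffused error = 92402803/1048576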